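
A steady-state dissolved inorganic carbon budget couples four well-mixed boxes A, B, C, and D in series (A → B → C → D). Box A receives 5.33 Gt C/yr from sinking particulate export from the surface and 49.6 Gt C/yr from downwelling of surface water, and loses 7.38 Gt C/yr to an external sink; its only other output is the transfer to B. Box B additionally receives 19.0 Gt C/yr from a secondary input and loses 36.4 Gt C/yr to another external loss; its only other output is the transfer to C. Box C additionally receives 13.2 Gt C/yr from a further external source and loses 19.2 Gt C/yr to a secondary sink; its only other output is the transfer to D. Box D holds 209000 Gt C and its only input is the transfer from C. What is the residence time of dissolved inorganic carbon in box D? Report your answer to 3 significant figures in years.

8650 yr

Box A: F(A→B) = (5.33 + 49.6) − 7.38 = 47.550 Gt C/yr.
Box B: F(B→C) = (47.550 + 19.0) − 36.4 = 30.150 Gt C/yr.
Box C: F(C→D) = (30.150 + 13.2) − 19.2 = 24.150 Gt C/yr.
Box D throughput = its input = 24.150 Gt C/yr; τ = 209000 / 24.150 = 8654 yr.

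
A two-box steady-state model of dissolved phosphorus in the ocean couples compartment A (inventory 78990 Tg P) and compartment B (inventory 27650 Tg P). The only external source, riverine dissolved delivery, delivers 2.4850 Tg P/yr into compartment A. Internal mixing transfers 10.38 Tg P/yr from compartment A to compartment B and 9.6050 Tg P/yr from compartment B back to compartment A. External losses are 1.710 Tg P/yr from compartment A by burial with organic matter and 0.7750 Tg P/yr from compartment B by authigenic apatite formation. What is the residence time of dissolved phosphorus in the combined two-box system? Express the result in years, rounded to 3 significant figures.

Treat the two boxes together as one reservoir: the mixing fluxes between them are internal recycling, so τ = ΣM / Σ(external losses).
M_total = 78990 + 27650 = 106640 Tg P.
ΣF_external_out = 1.710 + 0.7750 = 2.4850 Tg P/yr.
τ = M_total / ΣF_ext = 106640 / 2.4850 = 42910 yr.

42900 yr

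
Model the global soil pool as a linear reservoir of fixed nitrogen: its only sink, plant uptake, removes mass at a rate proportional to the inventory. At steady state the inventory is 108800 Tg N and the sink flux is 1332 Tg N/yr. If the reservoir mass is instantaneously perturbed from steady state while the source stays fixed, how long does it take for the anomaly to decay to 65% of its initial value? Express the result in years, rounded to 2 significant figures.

35 yr

For a linear reservoir the anomaly decays as exp(−t/τ) with τ = M/F = 108800/1332 = 81.68 yr.
exp(−t/τ) = 0.65 ⇒ t = −τ ln(0.65) = 81.68 × 0.4308 = 35.19 yr.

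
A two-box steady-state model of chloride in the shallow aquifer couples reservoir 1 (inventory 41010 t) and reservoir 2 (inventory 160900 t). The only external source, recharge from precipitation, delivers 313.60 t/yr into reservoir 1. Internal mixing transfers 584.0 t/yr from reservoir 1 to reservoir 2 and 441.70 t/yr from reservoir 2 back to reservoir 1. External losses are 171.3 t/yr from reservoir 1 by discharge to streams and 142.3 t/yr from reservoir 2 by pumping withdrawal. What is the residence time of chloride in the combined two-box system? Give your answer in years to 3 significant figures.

Treat the two boxes together as one reservoir: the mixing fluxes between them are internal recycling, so τ = ΣM / Σ(external losses).
M_total = 41010 + 160900 = 201910 t.
ΣF_external_out = 171.3 + 142.3 = 313.60 t/yr.
τ = M_total / ΣF_ext = 201910 / 313.60 = 643.8 yr.

644 yr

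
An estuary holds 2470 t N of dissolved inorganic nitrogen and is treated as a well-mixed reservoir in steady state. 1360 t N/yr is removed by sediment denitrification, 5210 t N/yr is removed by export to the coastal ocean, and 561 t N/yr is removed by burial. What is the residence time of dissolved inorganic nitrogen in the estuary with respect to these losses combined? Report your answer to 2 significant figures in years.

Total removal = 1360 + 5210 + 561.0 = 7131.0 t N/yr.
τ = M / ΣF_out = 2470 / 7131.0 = 0.3464 yr.

0.35 yr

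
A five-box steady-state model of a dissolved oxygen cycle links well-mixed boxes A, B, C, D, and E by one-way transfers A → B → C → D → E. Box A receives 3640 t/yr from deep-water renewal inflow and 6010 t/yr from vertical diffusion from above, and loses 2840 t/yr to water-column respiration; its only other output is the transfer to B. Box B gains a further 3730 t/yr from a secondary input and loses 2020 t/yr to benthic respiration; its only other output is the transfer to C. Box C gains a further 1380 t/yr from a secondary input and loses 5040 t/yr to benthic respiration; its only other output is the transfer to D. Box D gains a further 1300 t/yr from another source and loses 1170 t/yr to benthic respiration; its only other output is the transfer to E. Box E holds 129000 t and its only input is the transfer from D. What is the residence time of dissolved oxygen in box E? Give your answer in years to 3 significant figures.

Box A: F(A→B) = (3640 + 6010) − 2840 = 6810.0 t/yr.
Box B: F(B→C) = (6810.0 + 3730) − 2020 = 8520.0 t/yr.
Box C: F(C→D) = (8520.0 + 1380) − 5040 = 4860.0 t/yr.
Box D: F(D→E) = (4860.0 + 1300) − 1170 = 4990.0 t/yr.
Box E throughput = its input = 4990.0 t/yr; τ = 129000 / 4990.0 = 25.85 yr.

25.9 yr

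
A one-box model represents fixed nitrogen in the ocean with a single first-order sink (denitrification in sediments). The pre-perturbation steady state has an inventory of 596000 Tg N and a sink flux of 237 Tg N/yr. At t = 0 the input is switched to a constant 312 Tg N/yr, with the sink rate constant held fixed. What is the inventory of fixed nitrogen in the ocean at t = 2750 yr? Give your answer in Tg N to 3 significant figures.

721000 Tg N

The sink rate constant is k = F₀/M₀ = 237/596000 = 0.0003977 yr⁻¹.
Solving dM/dt = F₁ − kM with M(0) = M₀ gives M(t) = F₁/k + (M₀ − F₁/k)·e^(−kt).
F₁/k = 312/0.0003977 = 784610 Tg N; kt = 0.0003977 × 2750 = 1.094, e^(−kt) = 0.3350.
M(2750) = 784610 + (596000 − 784610) × 0.3350 = 784610 − 63190 = 721420 Tg N.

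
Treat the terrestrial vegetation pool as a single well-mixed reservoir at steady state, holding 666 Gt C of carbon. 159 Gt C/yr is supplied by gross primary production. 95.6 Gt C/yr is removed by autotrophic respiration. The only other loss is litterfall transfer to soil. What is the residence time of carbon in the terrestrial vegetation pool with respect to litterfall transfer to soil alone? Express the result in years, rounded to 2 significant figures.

11 yr

At steady state ΣF_in = ΣF_out.
ΣF_in = 159.00 Gt C/yr.
Litterfall transfer to soil flux = ΣF_in − (95.6) = 159.00 − 95.60 = 63.40 Gt C/yr.
τ = M / F = 666 / 63.40 = 10.50 yr.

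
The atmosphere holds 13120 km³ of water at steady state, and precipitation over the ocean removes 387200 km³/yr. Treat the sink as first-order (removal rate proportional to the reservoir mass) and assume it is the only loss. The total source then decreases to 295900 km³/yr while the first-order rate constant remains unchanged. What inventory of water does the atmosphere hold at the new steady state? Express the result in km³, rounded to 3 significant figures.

10000 km³

Rate constant k = F/M = 387200 / 13120 = 29.51 yr⁻¹.
At the new steady state, source = k·M_new ⇒ M_new = 295900 / 29.51 = 10030 km³.
(Equivalently M_new = M × F_new/F_old = 13120 × 295900/387200.)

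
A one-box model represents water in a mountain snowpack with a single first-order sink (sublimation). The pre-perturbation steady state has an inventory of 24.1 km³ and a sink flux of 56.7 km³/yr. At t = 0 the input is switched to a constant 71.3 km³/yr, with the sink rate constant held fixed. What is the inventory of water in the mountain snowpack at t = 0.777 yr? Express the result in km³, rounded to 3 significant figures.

29.3 km³

The sink rate constant is k = F₀/M₀ = 56.7/24.1 = 2.353 yr⁻¹.
Solving dM/dt = F₁ − kM with M(0) = M₀ gives M(t) = F₁/k + (M₀ − F₁/k)·e^(−kt).
F₁/k = 71.3/2.353 = 30.306 km³; kt = 2.353 × 0.777 = 1.828, e^(−kt) = 0.1607.
M(0.777) = 30.306 + (24.1 − 30.306) × 0.1607 = 30.306 − 0.9974 = 29.308 km³.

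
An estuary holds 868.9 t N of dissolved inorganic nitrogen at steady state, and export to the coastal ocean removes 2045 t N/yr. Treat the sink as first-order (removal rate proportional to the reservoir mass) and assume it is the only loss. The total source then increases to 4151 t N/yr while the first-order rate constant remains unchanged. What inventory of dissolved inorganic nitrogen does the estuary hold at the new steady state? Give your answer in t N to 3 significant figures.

1760 t N

Rate constant k = F/M = 2045 / 868.9 = 2.354 yr⁻¹.
At the new steady state, source = k·M_new ⇒ M_new = 4151 / 2.354 = 1764 t N.
(Equivalently M_new = M × F_new/F_old = 868.9 × 4151/2045.)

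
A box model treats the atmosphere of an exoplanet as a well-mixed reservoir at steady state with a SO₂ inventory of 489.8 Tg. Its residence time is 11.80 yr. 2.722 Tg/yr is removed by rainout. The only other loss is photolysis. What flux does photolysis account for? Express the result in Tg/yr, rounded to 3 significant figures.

Total removal F = M/τ = 489.8 / 11.80 = 41.51 Tg/yr.
Photolysis = F − (2.722) = 41.51 − 2.722 = 38.79 Tg/yr.

38.8 Tg/yr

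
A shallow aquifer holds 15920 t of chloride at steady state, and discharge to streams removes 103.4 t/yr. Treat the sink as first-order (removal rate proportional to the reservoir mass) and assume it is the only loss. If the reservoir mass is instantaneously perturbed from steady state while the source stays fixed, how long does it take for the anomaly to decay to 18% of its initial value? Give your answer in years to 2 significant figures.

For a linear reservoir the anomaly decays as exp(−t/τ) with τ = M/F = 15920/103.4 = 154.0 yr.
exp(−t/τ) = 0.18 ⇒ t = −τ ln(0.18) = 154.0 × 1.715 = 264.0 yr.

260 yr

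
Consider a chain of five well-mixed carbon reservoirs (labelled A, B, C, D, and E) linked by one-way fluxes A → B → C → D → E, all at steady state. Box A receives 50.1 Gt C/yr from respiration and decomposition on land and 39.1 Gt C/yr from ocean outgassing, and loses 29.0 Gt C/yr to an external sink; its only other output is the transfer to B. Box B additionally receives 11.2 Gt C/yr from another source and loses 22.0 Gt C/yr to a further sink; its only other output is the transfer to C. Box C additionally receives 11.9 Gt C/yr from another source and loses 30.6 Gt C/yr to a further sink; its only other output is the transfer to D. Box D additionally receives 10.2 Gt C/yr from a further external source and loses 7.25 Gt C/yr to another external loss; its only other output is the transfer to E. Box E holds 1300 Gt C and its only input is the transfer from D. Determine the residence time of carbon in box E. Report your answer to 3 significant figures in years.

38.6 yr

Box A: F(A→B) = (50.1 + 39.1) − 29.0 = 60.200 Gt C/yr.
Box B: F(B→C) = (60.200 + 11.2) − 22.0 = 49.400 Gt C/yr.
Box C: F(C→D) = (49.400 + 11.9) − 30.6 = 30.700 Gt C/yr.
Box D: F(D→E) = (30.700 + 10.2) − 7.25 = 33.650 Gt C/yr.
Box E throughput = its input = 33.650 Gt C/yr; τ = 1300 / 33.650 = 38.63 yr.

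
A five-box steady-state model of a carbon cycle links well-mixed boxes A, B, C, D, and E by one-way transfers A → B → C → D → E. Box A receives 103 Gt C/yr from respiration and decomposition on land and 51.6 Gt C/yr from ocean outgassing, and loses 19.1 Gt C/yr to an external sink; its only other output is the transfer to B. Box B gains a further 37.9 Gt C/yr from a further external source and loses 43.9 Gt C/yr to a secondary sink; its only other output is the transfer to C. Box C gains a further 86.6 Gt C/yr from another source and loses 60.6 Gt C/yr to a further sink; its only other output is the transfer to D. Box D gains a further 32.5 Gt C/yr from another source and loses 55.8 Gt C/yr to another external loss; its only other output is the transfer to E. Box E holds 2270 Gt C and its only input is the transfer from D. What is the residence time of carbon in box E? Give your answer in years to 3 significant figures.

17.2 yr

Box A: F(A→B) = (103 + 51.6) − 19.1 = 135.50 Gt C/yr.
Box B: F(B→C) = (135.50 + 37.9) − 43.9 = 129.50 Gt C/yr.
Box C: F(C→D) = (129.50 + 86.6) − 60.6 = 155.50 Gt C/yr.
Box D: F(D→E) = (155.50 + 32.5) − 55.8 = 132.20 Gt C/yr.
Box E throughput = its input = 132.20 Gt C/yr; τ = 2270 / 132.20 = 17.17 yr.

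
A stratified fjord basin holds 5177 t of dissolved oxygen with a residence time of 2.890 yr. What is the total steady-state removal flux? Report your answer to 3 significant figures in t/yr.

1790 t/yr

F = M / τ = 5177 / 2.890 = 1791 t/yr.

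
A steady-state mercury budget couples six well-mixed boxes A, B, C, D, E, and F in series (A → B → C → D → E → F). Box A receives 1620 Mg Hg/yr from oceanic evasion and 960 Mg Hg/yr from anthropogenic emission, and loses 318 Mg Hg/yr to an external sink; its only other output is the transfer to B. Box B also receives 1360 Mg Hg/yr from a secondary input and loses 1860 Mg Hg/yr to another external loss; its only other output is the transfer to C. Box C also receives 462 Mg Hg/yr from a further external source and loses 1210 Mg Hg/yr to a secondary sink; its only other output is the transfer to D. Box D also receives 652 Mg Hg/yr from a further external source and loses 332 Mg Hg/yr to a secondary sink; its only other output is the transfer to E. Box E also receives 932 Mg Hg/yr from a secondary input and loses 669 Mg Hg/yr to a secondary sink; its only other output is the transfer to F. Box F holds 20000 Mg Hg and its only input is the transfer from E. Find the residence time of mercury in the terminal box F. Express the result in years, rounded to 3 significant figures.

12.5 yr

Box A: F(A→B) = (1620 + 960) − 318 = 2262.0 Mg Hg/yr.
Box B: F(B→C) = (2262.0 + 1360) − 1860 = 1762.0 Mg Hg/yr.
Box C: F(C→D) = (1762.0 + 462) − 1210 = 1014.0 Mg Hg/yr.
Box D: F(D→E) = (1014.0 + 652) − 332 = 1334.0 Mg Hg/yr.
Box E: F(E→F) = (1334.0 + 932) − 669 = 1597.0 Mg Hg/yr.
Box F throughput = its input = 1597.0 Mg Hg/yr; τ = 20000 / 1597.0 = 12.52 yr.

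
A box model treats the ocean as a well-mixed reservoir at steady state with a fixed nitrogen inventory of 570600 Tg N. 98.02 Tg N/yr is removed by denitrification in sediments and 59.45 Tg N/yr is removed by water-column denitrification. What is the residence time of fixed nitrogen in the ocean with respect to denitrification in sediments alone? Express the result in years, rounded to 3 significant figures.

Residence time with respect to a single sink: τ = M / F_sink.
τ = 570600 / 98.02 = 5821 yr.

5820 yr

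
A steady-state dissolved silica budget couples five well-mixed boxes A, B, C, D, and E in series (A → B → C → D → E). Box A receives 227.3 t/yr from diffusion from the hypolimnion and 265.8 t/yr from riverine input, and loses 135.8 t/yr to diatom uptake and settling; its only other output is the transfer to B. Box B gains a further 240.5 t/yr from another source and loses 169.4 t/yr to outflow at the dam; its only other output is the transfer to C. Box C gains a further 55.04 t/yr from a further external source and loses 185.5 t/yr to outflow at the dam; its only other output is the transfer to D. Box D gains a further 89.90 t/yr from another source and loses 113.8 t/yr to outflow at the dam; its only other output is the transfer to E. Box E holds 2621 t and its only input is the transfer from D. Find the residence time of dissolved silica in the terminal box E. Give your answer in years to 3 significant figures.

Box A: F(A→B) = (227.3 + 265.8) − 135.8 = 357.30 t/yr.
Box B: F(B→C) = (357.30 + 240.5) − 169.4 = 428.40 t/yr.
Box C: F(C→D) = (428.40 + 55.04) − 185.5 = 297.94 t/yr.
Box D: F(D→E) = (297.94 + 89.90) − 113.8 = 274.04 t/yr.
Box E throughput = its input = 274.04 t/yr; τ = 2621 / 274.04 = 9.564 yr.

9.56 yr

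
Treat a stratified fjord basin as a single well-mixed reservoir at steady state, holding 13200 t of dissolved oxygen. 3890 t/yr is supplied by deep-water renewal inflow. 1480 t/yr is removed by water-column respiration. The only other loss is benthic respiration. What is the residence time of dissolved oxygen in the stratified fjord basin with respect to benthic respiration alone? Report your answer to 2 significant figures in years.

At steady state ΣF_in = ΣF_out.
ΣF_in = 3890.0 t/yr.
Benthic respiration flux = ΣF_in − (1480) = 3890.0 − 1480 = 2410 t/yr.
τ = M / F = 13200 / 2410 = 5.477 yr.

5.5 yr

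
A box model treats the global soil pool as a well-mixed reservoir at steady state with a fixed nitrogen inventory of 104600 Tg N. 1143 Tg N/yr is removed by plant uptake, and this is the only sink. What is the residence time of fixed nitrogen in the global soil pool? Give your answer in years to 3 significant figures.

91.5 yr

τ = M / F = 104600 / 1143 = 91.51 yr.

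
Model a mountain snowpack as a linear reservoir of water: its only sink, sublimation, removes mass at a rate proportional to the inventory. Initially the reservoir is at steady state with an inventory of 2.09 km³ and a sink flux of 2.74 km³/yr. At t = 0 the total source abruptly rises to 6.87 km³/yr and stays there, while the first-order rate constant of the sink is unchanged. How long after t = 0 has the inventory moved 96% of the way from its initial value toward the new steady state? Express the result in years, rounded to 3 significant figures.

2.46 yr

τ = M₀/F₀ = 2.09/2.74 = 0.7628 yr.
The remaining gap fraction is e^(−t/τ); 96% covered ⇒ e^(−t/τ) = 0.0400.
t = −τ ln(0.0400) = 0.7628 × 3.219 = 2.455 yr.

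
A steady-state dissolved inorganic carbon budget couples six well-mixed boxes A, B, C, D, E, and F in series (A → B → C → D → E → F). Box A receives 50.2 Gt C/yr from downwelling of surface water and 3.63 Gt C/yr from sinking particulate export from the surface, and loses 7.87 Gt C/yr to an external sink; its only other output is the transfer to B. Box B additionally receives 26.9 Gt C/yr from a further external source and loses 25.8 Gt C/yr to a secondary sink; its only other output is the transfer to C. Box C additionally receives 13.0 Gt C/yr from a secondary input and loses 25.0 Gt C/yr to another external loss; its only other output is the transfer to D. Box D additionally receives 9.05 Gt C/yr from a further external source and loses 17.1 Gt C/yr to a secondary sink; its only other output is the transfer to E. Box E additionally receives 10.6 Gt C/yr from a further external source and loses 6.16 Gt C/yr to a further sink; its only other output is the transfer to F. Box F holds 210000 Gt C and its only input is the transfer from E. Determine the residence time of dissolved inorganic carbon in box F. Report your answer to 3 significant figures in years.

Box A: F(A→B) = (50.2 + 3.63) − 7.87 = 45.960 Gt C/yr.
Box B: F(B→C) = (45.960 + 26.9) − 25.8 = 47.060 Gt C/yr.
Box C: F(C→D) = (47.060 + 13.0) − 25.0 = 35.060 Gt C/yr.
Box D: F(D→E) = (35.060 + 9.05) − 17.1 = 27.010 Gt C/yr.
Box E: F(E→F) = (27.010 + 10.6) − 6.16 = 31.450 Gt C/yr.
Box F throughput = its input = 31.450 Gt C/yr; τ = 210000 / 31.450 = 6677 yr.

6680 yr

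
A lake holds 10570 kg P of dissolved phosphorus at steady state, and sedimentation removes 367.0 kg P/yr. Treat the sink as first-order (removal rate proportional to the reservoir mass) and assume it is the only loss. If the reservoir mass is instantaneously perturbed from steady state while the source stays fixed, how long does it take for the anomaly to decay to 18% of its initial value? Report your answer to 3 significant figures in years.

For a linear reservoir the anomaly decays as exp(−t/τ) with τ = M/F = 10570/367.0 = 28.80 yr.
exp(−t/τ) = 0.18 ⇒ t = −τ ln(0.18) = 28.80 × 1.715 = 49.39 yr.

49.4 yr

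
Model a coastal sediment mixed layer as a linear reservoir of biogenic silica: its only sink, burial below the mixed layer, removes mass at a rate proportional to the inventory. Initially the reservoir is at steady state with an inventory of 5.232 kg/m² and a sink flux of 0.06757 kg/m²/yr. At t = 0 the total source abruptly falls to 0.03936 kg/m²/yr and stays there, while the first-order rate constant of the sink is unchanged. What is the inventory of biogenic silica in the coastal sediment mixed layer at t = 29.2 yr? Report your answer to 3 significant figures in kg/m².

Residence time τ = M₀/F₀ = 77.43 yr. The eventual steady state is M_∞ = M₀·(F₁/F₀) = 5.232 × 0.03936/0.06757 = 3.0477 kg/m².
The anomaly ΔM(t) = M(t) − M_∞ decays as ΔM₀·e^(−t/τ) with ΔM₀ = 5.232 − 3.0477 = 2.184 kg/m².
At t = 29.2 yr, e^(−t/τ) = e^(−0.3771) = 0.6858, so ΔM = 1.498 kg/m² and M = 3.0477 + 1.498 = 4.5458 kg/m².

4.55 kg/m²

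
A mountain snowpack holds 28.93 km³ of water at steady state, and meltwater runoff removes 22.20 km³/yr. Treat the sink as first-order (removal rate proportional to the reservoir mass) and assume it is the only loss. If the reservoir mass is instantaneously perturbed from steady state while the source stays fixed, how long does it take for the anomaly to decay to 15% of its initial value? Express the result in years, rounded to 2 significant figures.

2.5 yr

For a linear reservoir the anomaly decays as exp(−t/τ) with τ = M/F = 28.93/22.20 = 1.303 yr.
exp(−t/τ) = 0.15 ⇒ t = −τ ln(0.15) = 1.303 × 1.897 = 2.472 yr.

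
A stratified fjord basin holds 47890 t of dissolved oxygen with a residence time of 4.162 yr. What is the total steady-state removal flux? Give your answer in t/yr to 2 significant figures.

12000 t/yr

F = M / τ = 47890 / 4.162 = 11510 t/yr.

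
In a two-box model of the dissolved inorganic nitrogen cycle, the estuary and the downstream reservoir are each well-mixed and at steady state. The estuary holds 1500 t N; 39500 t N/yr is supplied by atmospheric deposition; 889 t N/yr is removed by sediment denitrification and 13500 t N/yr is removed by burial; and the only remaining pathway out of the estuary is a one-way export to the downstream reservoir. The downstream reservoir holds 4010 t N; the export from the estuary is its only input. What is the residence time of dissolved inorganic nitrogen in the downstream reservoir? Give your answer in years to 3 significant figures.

0.160 yr

Balance the estuary: ΣF_in = 39500 t N/yr.
Export to the downstream reservoir = ΣF_in − (889 + 13500) = 25111 t N/yr.
At steady state the output of the downstream reservoir equals its input, 25111 t N/yr.
τ = M / F = 4010 / 25111 = 0.1597 yr.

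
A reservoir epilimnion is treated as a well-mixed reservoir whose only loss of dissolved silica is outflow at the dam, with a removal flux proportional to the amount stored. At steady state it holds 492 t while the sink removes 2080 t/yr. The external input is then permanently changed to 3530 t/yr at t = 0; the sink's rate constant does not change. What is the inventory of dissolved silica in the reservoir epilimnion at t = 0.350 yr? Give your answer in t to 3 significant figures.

757 t

Residence time τ = M₀/F₀ = 0.2365 yr. The eventual steady state is M_∞ = M₀·(F₁/F₀) = 492 × 3530/2080 = 834.98 t.
The anomaly ΔM(t) = M(t) − M_∞ decays as ΔM₀·e^(−t/τ) with ΔM₀ = 492 − 834.98 = −343.0 t.
At t = 0.350 yr, e^(−t/τ) = e^(−1.480) = 0.2277, so ΔM = −78.10 t and M = 834.98 − 78.10 = 756.88 t.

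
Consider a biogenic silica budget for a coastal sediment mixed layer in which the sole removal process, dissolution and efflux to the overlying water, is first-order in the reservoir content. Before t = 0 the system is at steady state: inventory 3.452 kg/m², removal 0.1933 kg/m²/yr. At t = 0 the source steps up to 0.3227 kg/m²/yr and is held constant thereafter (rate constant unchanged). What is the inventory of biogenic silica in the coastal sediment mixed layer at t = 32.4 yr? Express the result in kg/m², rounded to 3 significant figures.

5.39 kg/m²

τ = M₀/F₀ = 3.452/0.1933 = 17.86 yr; rate constant k = 1/τ.
New steady state M_∞ = F₁/k = F₁·τ = 0.3227 × 17.86 = 5.7629 kg/m².
M(t) = M_∞ + (M₀ − M_∞)·e^(−t/τ); t/τ = 32.4/17.86 = 1.814, so e^(−t/τ) = 0.1630.
M(t) = 5.7629 − 2.311 × 0.1630 = 5.3863 kg/m².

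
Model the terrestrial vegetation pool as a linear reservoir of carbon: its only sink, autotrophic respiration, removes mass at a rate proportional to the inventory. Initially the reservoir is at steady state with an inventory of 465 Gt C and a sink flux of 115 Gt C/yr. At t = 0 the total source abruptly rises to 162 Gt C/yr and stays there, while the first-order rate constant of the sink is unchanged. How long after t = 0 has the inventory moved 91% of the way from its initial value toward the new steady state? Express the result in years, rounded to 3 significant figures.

9.74 yr

τ = M₀/F₀ = 465/115 = 4.043 yr.
The remaining gap fraction is e^(−t/τ); 91% covered ⇒ e^(−t/τ) = 0.0900.
t = −τ ln(0.0900) = 4.043 × 2.408 = 9.736 yr.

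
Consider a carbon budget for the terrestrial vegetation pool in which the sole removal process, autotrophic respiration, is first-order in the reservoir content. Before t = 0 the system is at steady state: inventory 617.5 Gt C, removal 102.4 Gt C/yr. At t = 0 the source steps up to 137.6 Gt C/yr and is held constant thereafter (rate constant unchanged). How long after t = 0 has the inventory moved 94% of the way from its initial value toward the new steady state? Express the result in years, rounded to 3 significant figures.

17.0 yr

τ = M₀/F₀ = 617.5/102.4 = 6.030 yr.
The remaining gap fraction is e^(−t/τ); 94% covered ⇒ e^(−t/τ) = 0.0600.
t = −τ ln(0.0600) = 6.030 × 2.813 = 16.97 yr.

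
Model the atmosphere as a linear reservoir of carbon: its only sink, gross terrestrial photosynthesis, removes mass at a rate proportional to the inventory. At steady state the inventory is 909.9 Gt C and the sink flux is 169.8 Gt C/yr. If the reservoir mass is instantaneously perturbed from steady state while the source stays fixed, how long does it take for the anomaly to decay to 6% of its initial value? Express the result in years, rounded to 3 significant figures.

For a linear reservoir the anomaly decays as exp(−t/τ) with τ = M/F = 909.9/169.8 = 5.359 yr.
exp(−t/τ) = 0.06 ⇒ t = −τ ln(0.06) = 5.359 × 2.813 = 15.08 yr.

15.1 yr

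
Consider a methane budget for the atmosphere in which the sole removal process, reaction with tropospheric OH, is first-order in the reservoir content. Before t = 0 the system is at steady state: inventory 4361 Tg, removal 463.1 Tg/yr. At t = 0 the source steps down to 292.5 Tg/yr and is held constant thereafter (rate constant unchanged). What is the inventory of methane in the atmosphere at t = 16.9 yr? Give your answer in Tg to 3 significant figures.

3020 Tg

τ = M₀/F₀ = 4361/463.1 = 9.417 yr; rate constant k = 1/τ.
New steady state M_∞ = F₁/k = F₁·τ = 292.5 × 9.417 = 2754.5 Tg.
M(t) = M_∞ + (M₀ − M_∞)·e^(−t/τ); t/τ = 16.9/9.417 = 1.795, so e^(−t/τ) = 0.1662.
M(t) = 2754.5 + 1607 × 0.1662 = 3021.5 Tg.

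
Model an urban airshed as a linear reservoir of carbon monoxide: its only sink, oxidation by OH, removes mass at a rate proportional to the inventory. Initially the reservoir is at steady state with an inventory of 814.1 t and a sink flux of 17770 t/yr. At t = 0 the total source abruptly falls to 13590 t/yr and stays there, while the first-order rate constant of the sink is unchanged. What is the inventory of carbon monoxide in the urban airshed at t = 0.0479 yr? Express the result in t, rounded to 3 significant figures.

Residence time τ = M₀/F₀ = 0.04581 yr. The eventual steady state is M_∞ = M₀·(F₁/F₀) = 814.1 × 13590/17770 = 622.60 t.
The anomaly ΔM(t) = M(t) − M_∞ decays as ΔM₀·e^(−t/τ) with ΔM₀ = 814.1 − 622.60 = 191.5 t.
At t = 0.0479 yr, e^(−t/τ) = e^(−1.046) = 0.3515, so ΔM = 67.31 t and M = 622.60 + 67.31 = 689.91 t.

690 t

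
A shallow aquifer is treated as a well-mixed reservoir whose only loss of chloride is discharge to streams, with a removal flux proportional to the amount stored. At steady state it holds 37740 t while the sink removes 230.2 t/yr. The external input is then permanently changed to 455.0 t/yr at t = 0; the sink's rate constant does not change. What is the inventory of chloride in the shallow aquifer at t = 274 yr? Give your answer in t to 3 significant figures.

67700 t

τ = M₀/F₀ = 37740/230.2 = 163.9 yr; rate constant k = 1/τ.
New steady state M_∞ = F₁/k = F₁·τ = 455.0 × 163.9 = 74595 t.
M(t) = M_∞ + (M₀ − M_∞)·e^(−t/τ); t/τ = 274/163.9 = 1.671, so e^(−t/τ) = 0.1880.
M(t) = 74595 − 36850 × 0.1880 = 67666 t.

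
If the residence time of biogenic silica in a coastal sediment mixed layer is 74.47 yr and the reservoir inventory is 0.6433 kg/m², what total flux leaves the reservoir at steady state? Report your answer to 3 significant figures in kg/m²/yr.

0.00864 kg/m²/yr

F = M / τ = 0.6433 / 74.47 = 0.008638 kg/m²/yr.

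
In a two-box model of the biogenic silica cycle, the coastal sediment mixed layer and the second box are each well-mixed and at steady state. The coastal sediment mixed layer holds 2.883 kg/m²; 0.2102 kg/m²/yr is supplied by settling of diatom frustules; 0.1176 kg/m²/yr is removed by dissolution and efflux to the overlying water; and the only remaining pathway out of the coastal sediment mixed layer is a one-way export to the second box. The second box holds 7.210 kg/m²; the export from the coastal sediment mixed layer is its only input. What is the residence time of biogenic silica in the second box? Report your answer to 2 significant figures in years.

78 yr

Balance the coastal sediment mixed layer: ΣF_in = 0.21020 kg/m²/yr.
Export to the second box = ΣF_in − (0.1176) = 0.092600 kg/m²/yr.
At steady state the output of the second box equals its input, 0.092600 kg/m²/yr.
τ = M / F = 7.210 / 0.092600 = 77.86 yr.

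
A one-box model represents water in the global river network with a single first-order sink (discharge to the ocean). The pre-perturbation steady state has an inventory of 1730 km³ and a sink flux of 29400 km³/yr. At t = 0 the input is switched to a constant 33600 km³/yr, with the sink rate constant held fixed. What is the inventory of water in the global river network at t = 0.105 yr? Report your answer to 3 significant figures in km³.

1940 km³

τ = M₀/F₀ = 1730/29400 = 0.05884 yr; rate constant k = 1/τ.
New steady state M_∞ = F₁/k = F₁·τ = 33600 × 0.05884 = 1977.1 km³.
M(t) = M_∞ + (M₀ − M_∞)·e^(−t/τ); t/τ = 0.105/0.05884 = 1.784, so e^(−t/τ) = 0.1679.
M(t) = 1977.1 − 247.1 × 0.1679 = 1935.6 km³.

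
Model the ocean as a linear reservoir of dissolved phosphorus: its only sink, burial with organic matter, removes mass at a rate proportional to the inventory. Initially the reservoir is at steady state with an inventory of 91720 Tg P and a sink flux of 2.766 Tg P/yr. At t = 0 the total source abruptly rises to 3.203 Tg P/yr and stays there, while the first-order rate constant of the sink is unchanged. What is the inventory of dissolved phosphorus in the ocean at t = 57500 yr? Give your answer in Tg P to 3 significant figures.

104000 Tg P

Residence time τ = M₀/F₀ = 33160 yr. The eventual steady state is M_∞ = M₀·(F₁/F₀) = 91720 × 3.203/2.766 = 106210 Tg P.
The anomaly ΔM(t) = M(t) − M_∞ decays as ΔM₀·e^(−t/τ) with ΔM₀ = 91720 − 106210 = −14490 Tg P.
At t = 57500 yr, e^(−t/τ) = e^(−1.734) = 0.1766, so ΔM = −2559 Tg P and M = 106210 − 2559 = 103650 Tg P.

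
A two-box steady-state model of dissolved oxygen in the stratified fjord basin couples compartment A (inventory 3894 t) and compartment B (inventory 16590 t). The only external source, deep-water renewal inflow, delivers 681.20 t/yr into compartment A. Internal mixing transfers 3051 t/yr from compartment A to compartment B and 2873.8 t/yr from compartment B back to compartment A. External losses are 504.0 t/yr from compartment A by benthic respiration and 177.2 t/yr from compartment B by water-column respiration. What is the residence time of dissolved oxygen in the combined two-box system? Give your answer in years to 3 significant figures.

30.1 yr

Residence time in the combined system uses the total inventory and the total *external* removal — internal exchanges between the two boxes cancel.
M_total = 3894 + 16590 = 20484 t.
ΣF_external_out = 504.0 + 177.2 = 681.20 t/yr.
τ = M_total / ΣF_ext = 20484 / 681.20 = 30.07 yr.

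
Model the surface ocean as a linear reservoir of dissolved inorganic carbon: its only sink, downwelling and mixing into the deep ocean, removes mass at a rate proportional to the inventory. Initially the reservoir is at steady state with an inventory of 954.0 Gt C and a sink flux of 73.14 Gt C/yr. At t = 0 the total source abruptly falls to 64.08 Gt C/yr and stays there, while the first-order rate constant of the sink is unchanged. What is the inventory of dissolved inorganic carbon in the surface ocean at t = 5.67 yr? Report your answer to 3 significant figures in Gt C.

912 Gt C

The sink rate constant is k = F₀/M₀ = 73.14/954.0 = 0.07667 yr⁻¹.
Solving dM/dt = F₁ − kM with M(0) = M₀ gives M(t) = F₁/k + (M₀ − F₁/k)·e^(−kt).
F₁/k = 64.08/0.07667 = 835.83 Gt C; kt = 0.07667 × 5.67 = 0.4347, e^(−kt) = 0.6475.
M(5.67) = 835.83 + (954.0 − 835.83) × 0.6475 = 835.83 + 76.51 = 912.34 Gt C.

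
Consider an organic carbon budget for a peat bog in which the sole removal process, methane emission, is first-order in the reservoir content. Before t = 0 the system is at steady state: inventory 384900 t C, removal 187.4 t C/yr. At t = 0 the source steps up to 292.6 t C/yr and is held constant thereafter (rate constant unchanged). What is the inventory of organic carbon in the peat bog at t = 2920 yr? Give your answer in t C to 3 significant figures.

549000 t C

Residence time τ = M₀/F₀ = 2054 yr. The eventual steady state is M_∞ = M₀·(F₁/F₀) = 384900 × 292.6/187.4 = 600970 t C.
The anomaly ΔM(t) = M(t) − M_∞ decays as ΔM₀·e^(−t/τ) with ΔM₀ = 384900 − 600970 = −216100 t C.
At t = 2920 yr, e^(−t/τ) = e^(−1.422) = 0.2413, so ΔM = −52140 t C and M = 600970 − 52140 = 548830 t C.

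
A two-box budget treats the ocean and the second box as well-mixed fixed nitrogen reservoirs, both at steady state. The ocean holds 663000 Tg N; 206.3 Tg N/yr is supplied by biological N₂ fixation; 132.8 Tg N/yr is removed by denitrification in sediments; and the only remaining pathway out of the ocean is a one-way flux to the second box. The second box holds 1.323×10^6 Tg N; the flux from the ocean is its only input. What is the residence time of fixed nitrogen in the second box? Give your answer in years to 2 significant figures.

Balance the ocean: ΣF_in = 206.30 Tg N/yr.
Flux to the second box = ΣF_in − (132.8) = 73.500 Tg N/yr.
At steady state the output of the second box equals its input, 73.500 Tg N/yr.
τ = M / F = 1.323×10^6 / 73.500 = 18000 yr.

18000 yr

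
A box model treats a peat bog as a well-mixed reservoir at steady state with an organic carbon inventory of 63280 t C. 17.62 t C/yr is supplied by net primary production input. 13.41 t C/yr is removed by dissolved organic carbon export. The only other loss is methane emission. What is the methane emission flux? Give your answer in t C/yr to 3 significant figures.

4.21 t C/yr

At steady state ΣF_in = ΣF_out.
ΣF_in = 17.620 t C/yr.
Methane emission flux = ΣF_in − (13.41) = 17.620 − 13.41 = 4.210 t C/yr.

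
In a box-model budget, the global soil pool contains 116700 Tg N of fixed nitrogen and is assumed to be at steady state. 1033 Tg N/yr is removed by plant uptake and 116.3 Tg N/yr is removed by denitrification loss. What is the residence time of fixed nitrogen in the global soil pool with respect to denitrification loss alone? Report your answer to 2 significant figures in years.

Residence time with respect to a single sink: τ = M / F_sink.
τ = 116700 / 116.3 = 1003 yr.

1000 yr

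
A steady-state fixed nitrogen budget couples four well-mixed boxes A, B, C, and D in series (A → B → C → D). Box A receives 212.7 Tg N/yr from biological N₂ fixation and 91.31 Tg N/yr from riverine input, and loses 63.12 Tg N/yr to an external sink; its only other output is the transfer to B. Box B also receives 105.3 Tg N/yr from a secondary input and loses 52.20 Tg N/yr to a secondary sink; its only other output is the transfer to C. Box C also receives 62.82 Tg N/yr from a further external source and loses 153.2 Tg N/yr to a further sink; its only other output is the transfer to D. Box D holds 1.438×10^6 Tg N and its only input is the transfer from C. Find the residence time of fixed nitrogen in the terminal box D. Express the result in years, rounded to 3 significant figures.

Box A: F(A→B) = (212.7 + 91.31) − 63.12 = 240.89 Tg N/yr.
Box B: F(B→C) = (240.89 + 105.3) − 52.20 = 293.99 Tg N/yr.
Box C: F(C→D) = (293.99 + 62.82) − 153.2 = 203.61 Tg N/yr.
Box D throughput = its input = 203.61 Tg N/yr; τ = 1.438×10^6 / 203.61 = 7063 yr.

7060 yr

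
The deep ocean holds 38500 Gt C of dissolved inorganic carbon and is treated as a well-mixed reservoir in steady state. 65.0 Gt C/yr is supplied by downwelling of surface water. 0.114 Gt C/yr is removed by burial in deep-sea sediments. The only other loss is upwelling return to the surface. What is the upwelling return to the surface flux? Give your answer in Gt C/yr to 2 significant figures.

At steady state ΣF_in = ΣF_out.
ΣF_in = 65.000 Gt C/yr.
Upwelling return to the surface flux = ΣF_in − (0.114) = 65.000 − 0.1140 = 64.89 Gt C/yr.

65 Gt C/yr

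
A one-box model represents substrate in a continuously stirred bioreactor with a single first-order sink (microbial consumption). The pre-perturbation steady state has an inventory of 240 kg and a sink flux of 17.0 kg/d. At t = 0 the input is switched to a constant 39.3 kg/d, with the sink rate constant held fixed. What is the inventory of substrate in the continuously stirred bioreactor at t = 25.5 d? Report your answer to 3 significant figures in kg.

503 kg

τ = M₀/F₀ = 240/17.0 = 14.12 d; rate constant k = 1/τ.
New steady state M_∞ = F₁/k = F₁·τ = 39.3 × 14.12 = 554.82 kg.
M(t) = M_∞ + (M₀ − M_∞)·e^(−t/τ); t/τ = 25.5/14.12 = 1.806, so e^(−t/τ) = 0.1643.
M(t) = 554.82 − 314.8 × 0.1643 = 503.11 kg.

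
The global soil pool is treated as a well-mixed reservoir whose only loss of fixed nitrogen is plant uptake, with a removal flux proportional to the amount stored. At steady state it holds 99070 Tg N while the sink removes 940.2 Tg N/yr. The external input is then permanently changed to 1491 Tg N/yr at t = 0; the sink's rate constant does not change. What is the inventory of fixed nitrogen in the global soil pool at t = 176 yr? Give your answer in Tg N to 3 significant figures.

τ = M₀/F₀ = 99070/940.2 = 105.4 yr; rate constant k = 1/τ.
New steady state M_∞ = F₁/k = F₁·τ = 1491 × 105.4 = 157110 Tg N.
M(t) = M_∞ + (M₀ − M_∞)·e^(−t/τ); t/τ = 176/105.4 = 1.670, so e^(−t/τ) = 0.1882.
M(t) = 157110 − 58040 × 0.1882 = 146190 Tg N.

146000 Tg N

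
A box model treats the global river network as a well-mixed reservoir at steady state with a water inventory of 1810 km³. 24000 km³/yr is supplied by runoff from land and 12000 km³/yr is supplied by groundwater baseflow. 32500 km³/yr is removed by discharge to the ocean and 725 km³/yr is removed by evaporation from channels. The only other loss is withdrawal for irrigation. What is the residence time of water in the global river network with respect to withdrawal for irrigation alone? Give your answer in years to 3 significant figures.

At steady state ΣF_in = ΣF_out.
ΣF_in = 24000 + 12000 = 36000 km³/yr.
Withdrawal for irrigation flux = ΣF_in − (32500 + 725) = 36000 − 33220 = 2775 km³/yr.
τ = M / F = 1810 / 2775 = 0.6523 yr.

0.652 yr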